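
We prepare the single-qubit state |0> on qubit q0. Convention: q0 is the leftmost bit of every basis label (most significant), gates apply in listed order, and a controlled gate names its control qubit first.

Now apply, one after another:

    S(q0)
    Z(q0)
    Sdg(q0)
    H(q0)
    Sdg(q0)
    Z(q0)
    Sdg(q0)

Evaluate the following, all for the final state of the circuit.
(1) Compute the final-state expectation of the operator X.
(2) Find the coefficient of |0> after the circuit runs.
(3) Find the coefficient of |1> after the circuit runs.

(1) In the final state, X has expectation 1.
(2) The final state's coefficient on |0> equals sqrt(2)/2.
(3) The final state's coefficient on |1> equals sqrt(2)/2.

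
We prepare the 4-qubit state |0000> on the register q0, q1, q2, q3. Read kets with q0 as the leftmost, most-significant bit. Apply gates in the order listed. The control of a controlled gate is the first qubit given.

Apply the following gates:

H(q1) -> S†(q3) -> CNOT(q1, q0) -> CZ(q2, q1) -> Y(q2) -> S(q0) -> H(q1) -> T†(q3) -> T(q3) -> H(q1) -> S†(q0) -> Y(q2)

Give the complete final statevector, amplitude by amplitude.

The resulting statevector has amplitude sqrt(2)/2 on |0000>, sqrt(2)/2 on |1100>, and 0 on every other basis state.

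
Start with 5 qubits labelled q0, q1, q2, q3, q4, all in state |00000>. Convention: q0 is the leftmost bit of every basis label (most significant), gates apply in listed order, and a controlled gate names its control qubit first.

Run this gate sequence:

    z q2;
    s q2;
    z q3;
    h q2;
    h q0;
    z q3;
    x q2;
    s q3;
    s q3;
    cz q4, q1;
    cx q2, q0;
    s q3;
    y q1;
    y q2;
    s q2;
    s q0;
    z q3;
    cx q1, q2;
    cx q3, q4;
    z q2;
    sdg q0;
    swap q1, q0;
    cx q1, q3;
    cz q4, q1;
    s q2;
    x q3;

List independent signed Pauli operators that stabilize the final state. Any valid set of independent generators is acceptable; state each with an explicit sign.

The stabilizer group can be generated by +IXIXI, +IIXII, -ZIIII, -IZIZI, +IIIIZ, among other valid generating sets.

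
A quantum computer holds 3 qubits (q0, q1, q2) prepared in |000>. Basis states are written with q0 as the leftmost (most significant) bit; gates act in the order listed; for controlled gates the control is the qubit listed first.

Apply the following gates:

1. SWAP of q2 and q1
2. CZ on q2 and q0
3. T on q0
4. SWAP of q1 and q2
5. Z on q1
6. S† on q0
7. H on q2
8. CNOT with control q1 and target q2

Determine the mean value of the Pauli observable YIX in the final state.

The observable YIX averages to 0.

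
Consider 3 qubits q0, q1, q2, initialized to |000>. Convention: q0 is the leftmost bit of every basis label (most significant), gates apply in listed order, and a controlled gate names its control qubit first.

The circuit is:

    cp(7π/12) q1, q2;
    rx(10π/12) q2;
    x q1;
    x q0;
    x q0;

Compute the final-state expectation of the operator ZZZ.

The observable ZZZ averages to sqrt(3)/2. Key observation: steps 4-5 multiply out to the identity, so the circuit reduces to the remaining gates.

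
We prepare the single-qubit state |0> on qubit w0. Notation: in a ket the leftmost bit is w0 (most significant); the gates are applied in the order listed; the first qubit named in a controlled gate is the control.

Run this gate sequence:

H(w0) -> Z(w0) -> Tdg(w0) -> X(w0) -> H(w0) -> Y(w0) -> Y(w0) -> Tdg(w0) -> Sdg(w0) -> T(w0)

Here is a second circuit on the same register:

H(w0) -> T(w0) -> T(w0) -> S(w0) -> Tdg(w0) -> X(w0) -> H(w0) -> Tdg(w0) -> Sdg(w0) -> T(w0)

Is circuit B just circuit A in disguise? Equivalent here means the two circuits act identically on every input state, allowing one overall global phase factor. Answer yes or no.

Yes: on every input state the two circuits agree up to one overall phase factor.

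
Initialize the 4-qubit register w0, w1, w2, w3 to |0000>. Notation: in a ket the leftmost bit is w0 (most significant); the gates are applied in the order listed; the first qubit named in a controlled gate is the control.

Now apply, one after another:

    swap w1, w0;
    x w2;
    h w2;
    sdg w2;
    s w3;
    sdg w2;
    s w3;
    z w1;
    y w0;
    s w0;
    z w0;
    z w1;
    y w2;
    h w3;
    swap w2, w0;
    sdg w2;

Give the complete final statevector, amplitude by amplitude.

The resulting statevector has amplitude -1/2 on |0010>, -1/2 on |0011>, 1/2 on |1010>, 1/2 on |1011>, and 0 on every other basis state.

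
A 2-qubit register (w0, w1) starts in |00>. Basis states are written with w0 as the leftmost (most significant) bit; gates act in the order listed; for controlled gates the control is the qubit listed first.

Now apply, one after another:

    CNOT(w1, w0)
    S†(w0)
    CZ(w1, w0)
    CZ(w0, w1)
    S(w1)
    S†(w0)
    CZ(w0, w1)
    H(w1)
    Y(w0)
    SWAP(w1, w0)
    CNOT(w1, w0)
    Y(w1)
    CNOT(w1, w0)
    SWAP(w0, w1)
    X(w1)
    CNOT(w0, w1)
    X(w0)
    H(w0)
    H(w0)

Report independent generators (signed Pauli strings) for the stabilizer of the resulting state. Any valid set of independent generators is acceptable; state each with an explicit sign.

The stabilizer group can be generated by +IX, -ZI, among other valid generating sets.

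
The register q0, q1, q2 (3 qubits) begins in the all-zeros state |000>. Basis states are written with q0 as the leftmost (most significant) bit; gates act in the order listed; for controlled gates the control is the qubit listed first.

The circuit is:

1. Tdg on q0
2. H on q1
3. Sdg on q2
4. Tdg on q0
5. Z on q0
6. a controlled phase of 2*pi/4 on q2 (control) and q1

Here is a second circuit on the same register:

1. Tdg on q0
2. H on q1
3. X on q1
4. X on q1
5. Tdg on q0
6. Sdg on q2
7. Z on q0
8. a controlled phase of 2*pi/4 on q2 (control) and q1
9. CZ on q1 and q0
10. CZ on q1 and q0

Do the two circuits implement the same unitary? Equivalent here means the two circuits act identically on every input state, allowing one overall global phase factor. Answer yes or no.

Yes, they are equivalent — the unitaries differ by at most a global phase.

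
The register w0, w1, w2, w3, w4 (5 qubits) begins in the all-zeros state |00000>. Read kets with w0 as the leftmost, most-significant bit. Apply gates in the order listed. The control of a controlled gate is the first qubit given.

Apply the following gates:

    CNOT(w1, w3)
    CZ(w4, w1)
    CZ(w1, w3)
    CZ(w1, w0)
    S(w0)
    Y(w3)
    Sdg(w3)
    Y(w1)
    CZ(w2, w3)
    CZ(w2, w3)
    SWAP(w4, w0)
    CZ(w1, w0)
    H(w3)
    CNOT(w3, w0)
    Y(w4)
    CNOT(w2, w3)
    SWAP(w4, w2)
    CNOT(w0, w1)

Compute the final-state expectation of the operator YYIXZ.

The expectation value of YYIXZ is -1. Key observation: the block from step 9 through step 10 cancels to the identity and can be dropped.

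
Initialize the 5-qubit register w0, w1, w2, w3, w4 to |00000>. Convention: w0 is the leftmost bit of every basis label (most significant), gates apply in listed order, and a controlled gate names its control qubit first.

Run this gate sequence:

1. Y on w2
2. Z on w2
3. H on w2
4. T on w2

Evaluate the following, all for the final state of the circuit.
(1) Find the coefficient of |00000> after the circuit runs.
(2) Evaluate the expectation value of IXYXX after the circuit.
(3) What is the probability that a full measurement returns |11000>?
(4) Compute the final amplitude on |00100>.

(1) The amplitude on |00000> is -sqrt(2)*I/2.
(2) In the final state, IXYXX has expectation 0.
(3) Outcome |11000> occurs with probability 0.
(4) The final state's coefficient on |00100> equals sqrt(2)*exp(3*I*pi/4)/2.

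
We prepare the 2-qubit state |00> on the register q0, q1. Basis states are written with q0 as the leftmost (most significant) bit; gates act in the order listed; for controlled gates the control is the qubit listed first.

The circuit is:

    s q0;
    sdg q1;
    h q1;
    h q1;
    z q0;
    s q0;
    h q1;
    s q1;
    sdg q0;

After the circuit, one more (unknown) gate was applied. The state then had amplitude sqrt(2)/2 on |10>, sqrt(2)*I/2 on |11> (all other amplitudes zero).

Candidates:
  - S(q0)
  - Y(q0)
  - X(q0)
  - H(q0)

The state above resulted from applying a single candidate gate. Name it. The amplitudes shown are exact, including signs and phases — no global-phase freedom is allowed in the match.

The applied gate was X(q0).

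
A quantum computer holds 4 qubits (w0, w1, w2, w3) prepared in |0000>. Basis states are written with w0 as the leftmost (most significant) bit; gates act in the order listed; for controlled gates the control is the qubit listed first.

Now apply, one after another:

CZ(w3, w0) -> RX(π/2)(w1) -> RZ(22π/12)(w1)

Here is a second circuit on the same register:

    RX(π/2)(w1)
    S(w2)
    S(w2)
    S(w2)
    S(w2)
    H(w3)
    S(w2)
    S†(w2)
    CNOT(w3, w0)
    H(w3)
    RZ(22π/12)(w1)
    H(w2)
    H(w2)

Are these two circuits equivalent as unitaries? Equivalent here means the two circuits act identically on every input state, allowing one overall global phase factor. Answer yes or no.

No: there is an input state on which the two circuits produce genuinely different outputs (not merely differing by a phase).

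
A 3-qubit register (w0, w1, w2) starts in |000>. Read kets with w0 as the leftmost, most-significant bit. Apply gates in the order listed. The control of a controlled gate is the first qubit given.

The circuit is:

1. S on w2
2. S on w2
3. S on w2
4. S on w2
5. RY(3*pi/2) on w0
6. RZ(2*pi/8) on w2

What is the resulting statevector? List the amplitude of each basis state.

After the circuit, the state carries amplitude sqrt(2)*exp(7*I*pi/8)/2 on |000>, -sqrt(2)*exp(7*I*pi/8)/2 on |100>, and 0 on every other basis state. Key observation: steps 1-4 multiply out to the identity, so the circuit reduces to the remaining gates.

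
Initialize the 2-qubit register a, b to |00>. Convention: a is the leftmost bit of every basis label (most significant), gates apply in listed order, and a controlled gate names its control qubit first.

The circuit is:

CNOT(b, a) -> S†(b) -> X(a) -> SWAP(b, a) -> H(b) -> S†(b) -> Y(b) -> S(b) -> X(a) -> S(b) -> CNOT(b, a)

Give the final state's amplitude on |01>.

The final state's coefficient on |01> equals -sqrt(2)*I/2.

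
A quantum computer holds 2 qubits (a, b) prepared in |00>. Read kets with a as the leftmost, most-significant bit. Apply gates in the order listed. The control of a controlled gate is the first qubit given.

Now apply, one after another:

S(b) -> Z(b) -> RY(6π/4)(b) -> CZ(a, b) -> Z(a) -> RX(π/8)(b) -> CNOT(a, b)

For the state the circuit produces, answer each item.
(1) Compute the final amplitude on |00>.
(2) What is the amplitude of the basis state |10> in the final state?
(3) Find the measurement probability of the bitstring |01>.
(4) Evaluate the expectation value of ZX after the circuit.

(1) |00> carries amplitude -sqrt(2)*exp(I*pi/16)/2 in the final state.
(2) |10> carries amplitude 0 in the final state.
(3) A full measurement returns |01> with probability 1/2.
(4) In the final state, ZX has expectation -1.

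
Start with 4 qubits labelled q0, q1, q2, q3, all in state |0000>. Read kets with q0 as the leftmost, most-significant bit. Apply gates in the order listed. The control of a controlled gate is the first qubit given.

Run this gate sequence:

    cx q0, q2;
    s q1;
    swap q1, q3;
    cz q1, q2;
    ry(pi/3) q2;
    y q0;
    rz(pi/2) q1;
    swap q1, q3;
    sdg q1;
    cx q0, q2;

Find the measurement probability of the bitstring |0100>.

A full measurement returns |0100> with probability 0.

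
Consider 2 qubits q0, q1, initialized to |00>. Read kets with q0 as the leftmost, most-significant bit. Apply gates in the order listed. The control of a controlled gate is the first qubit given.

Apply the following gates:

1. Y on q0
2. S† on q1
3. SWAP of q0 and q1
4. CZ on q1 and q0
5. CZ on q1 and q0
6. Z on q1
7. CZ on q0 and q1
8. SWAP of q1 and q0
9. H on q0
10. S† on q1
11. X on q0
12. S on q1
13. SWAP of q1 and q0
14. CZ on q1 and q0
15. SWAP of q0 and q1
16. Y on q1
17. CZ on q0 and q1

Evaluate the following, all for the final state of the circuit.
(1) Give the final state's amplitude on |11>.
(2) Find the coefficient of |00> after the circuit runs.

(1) |11> carries amplitude -sqrt(2)/2 in the final state.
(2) The final state's coefficient on |00> equals 0.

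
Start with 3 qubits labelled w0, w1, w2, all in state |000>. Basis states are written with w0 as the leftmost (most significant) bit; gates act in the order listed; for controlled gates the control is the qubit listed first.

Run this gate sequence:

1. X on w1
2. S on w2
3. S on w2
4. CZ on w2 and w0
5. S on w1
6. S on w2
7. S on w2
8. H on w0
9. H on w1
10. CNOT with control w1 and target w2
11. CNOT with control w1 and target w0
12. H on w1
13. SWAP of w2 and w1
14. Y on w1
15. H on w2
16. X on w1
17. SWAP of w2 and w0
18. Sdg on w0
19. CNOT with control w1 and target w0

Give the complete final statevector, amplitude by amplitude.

After the circuit, the state carries amplitude -1/2 on |000>, -1/2 on |001>, I/2 on |010>, I/2 on |011>, 0 on |100>, 0 on |101>, 0 on |110>, 0 on |111>.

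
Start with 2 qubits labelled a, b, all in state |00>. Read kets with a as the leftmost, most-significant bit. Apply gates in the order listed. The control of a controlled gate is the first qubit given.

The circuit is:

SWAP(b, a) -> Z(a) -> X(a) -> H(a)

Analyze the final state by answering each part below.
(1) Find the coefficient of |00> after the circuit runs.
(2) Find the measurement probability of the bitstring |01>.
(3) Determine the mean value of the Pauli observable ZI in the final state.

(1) |00> carries amplitude sqrt(2)/2 in the final state.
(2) Outcome |01> occurs with probability 0.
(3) The observable ZI averages to 0.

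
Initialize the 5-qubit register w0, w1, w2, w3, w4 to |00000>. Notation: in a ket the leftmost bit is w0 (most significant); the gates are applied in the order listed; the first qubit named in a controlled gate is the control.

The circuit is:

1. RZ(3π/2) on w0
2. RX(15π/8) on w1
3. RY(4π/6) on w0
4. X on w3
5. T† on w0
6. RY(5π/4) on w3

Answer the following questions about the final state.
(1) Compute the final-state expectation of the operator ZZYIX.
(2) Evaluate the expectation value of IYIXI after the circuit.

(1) The expectation value of ZZYIX is 0.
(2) The expectation value of IYIXI is 4*sqrt(1/2 - sqrt(2)/4)*sqrt(sqrt(2)/4 + 1/2)*sin(pi/16)*cos(pi/16).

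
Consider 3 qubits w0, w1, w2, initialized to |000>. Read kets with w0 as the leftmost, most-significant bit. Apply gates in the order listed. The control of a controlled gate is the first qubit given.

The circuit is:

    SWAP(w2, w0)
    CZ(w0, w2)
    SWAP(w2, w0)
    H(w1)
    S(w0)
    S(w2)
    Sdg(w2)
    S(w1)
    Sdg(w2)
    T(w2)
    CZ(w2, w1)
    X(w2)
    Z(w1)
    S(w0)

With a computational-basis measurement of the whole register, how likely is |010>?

A full measurement returns |010> with probability 0. Key observation: gates 6-7 undo each other exactly, leaving only the rest of the circuit to track.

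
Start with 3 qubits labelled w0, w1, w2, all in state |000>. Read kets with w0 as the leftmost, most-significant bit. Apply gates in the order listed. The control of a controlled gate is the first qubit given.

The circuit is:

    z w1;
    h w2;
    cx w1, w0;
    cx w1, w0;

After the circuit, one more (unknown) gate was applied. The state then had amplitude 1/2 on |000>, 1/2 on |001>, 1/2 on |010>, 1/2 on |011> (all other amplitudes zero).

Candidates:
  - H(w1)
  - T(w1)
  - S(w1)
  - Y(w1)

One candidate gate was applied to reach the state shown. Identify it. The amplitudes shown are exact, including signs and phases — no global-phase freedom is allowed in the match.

The unique candidate consistent with the amplitudes is H(w1). Key observation: the block from step 3 through step 4 cancels to the identity and can be dropped.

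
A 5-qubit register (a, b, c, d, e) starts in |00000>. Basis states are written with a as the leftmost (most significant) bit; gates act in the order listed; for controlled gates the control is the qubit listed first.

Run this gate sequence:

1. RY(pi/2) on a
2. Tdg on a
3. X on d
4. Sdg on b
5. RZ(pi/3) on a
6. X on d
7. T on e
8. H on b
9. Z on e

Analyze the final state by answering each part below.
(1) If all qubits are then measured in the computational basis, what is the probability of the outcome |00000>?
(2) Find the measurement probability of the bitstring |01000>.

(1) Outcome |00000> occurs with probability 1/4.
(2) Outcome |01000> occurs with probability 1/4.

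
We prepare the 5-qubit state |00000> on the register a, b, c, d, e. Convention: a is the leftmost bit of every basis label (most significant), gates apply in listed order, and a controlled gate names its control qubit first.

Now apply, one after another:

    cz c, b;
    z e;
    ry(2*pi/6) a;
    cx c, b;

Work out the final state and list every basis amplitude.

The final amplitudes are sqrt(3)/2 on |00000>, 1/2 on |10000>, and 0 on every other basis state.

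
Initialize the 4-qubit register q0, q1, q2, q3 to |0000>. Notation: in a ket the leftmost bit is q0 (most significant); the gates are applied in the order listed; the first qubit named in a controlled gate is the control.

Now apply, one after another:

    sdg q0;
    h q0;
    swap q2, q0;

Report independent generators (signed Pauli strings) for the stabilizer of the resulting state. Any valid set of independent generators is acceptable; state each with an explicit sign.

The final state is stabilized by the group generated by +IIXI, +ZIII, +IZII, +IIIZ; other independent generating sets are equally valid.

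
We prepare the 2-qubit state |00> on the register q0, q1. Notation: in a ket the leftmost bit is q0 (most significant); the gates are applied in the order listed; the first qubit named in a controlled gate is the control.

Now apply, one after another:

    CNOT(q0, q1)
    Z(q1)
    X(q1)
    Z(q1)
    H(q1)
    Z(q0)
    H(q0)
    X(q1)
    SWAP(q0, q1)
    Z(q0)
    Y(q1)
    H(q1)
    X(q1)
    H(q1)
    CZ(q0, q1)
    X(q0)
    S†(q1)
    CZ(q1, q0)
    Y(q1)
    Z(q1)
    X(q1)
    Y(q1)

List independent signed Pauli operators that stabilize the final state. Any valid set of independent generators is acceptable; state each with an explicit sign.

The stabilizer group can be generated by +XI, +IY, among other valid generating sets.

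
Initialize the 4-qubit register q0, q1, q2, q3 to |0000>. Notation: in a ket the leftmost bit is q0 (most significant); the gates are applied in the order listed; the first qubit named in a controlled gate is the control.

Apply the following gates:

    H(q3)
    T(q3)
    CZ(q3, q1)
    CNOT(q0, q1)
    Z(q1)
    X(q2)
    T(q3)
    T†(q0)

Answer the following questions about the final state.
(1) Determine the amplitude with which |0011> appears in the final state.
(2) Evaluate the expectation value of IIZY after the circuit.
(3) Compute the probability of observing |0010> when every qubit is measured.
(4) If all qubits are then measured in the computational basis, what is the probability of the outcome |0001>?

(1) The final state's coefficient on |0011> equals sqrt(2)*I/2.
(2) In the final state, IIZY has expectation -1.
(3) Outcome |0010> occurs with probability 1/2.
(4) Outcome |0001> occurs with probability 0.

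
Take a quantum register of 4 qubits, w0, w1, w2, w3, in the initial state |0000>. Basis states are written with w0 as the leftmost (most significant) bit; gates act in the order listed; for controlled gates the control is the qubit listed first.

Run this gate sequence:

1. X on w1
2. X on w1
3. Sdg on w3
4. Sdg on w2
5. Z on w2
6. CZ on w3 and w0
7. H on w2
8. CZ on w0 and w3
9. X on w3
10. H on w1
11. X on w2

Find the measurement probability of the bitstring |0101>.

The probability of measuring |0101> is 1/4.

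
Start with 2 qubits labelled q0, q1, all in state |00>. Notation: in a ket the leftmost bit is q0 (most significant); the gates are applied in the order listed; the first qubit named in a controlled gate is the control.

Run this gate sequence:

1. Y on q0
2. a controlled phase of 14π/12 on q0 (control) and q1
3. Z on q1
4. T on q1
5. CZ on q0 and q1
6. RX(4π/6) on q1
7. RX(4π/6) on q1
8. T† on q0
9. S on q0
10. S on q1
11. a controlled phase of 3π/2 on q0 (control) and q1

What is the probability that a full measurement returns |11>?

The probability of measuring |11> is 3/4.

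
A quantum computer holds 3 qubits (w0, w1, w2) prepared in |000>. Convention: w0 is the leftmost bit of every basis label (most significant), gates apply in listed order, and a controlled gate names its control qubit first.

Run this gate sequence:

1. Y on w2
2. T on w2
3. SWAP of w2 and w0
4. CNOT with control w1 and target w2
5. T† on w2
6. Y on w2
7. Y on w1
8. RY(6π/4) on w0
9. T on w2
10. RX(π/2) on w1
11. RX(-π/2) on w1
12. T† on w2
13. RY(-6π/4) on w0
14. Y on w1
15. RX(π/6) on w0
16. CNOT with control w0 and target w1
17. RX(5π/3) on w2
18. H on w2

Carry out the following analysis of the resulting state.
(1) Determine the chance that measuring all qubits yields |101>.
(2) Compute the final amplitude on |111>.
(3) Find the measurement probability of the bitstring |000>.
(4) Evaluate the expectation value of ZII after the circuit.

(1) Outcome |101> occurs with probability 0. Key observation: steps 7-14 multiply out to the identity, so the circuit reduces to the remaining gates.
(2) |111> carries amplitude (-3 - sqrt(3) + I + sqrt(3)*I)*exp(I*pi/4)/8 in the final state.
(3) The probability of measuring |000> is 1/4 - sqrt(3)/8.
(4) The expectation value of ZII is -sqrt(3)/2.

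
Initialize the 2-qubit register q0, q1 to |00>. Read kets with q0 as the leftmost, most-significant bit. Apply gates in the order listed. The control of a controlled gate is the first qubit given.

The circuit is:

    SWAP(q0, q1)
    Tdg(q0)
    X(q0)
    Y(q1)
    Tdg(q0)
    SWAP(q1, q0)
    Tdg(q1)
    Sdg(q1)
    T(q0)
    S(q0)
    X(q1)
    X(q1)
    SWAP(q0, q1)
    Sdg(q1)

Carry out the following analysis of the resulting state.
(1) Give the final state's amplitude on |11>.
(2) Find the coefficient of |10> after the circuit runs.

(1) |11> carries amplitude -exp(3*I*pi/4) in the final state.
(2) The final state's coefficient on |10> equals 0.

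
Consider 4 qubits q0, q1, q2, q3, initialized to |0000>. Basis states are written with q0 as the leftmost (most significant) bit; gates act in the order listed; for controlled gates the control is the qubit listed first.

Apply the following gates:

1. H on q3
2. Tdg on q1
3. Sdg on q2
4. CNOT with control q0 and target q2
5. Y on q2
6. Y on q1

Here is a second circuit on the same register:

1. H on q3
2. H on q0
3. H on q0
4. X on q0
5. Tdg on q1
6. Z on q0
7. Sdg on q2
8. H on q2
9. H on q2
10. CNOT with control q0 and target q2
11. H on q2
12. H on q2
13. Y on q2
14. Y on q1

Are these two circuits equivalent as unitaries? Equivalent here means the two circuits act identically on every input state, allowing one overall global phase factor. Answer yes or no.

No, they are not equivalent — no single phase factor reconciles the two unitaries.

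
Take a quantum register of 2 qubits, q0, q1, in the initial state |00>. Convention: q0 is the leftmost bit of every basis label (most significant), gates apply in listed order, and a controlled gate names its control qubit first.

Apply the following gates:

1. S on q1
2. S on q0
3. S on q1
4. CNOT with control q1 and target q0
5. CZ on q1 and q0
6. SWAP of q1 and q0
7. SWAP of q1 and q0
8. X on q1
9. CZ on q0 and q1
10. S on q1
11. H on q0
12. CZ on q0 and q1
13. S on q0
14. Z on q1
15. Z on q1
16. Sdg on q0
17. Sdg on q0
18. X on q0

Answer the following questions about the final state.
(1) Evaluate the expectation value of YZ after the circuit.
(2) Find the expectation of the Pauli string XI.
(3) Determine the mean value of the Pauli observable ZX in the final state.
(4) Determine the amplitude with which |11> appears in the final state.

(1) In the final state, YZ has expectation 1. Key observation: steps 13-16 multiply out to the identity, so the circuit reduces to the remaining gates.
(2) In the final state, XI has expectation 0.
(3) The expectation value of ZX is 0.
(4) The final state's coefficient on |11> equals sqrt(2)*I/2.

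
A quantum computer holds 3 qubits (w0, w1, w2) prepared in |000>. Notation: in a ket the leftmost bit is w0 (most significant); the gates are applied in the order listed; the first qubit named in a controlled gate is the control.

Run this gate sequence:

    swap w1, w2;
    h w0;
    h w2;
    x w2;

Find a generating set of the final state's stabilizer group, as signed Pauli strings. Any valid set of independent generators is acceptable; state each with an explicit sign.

The stabilizer group can be generated by +XII, +IIX, +IZI, among other valid generating sets.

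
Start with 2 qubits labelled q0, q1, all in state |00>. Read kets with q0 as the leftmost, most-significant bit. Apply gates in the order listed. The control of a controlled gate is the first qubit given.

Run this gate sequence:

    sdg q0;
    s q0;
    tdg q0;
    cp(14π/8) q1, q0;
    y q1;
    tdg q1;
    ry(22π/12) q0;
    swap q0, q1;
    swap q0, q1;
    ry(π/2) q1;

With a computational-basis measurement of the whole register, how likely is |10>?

The probability of measuring |10> is 1/4 - sqrt(3)/8. Key observation: gates 8-9 undo each other exactly, leaving only the rest of the circuit to track.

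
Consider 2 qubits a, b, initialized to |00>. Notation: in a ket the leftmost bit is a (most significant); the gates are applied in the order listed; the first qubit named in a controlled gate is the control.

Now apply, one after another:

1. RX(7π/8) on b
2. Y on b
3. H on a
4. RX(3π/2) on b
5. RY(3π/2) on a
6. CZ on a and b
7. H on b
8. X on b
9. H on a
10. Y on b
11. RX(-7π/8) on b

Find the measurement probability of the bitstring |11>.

A full measurement returns |11> with probability sqrt(2)/16 + 1/4.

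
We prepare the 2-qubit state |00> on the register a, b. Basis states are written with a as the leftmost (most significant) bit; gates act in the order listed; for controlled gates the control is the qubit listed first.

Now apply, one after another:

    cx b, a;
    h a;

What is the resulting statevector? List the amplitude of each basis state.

After the circuit, the state carries amplitude sqrt(2)/2 on |00>, 0 on |01>, sqrt(2)/2 on |10>, 0 on |11>.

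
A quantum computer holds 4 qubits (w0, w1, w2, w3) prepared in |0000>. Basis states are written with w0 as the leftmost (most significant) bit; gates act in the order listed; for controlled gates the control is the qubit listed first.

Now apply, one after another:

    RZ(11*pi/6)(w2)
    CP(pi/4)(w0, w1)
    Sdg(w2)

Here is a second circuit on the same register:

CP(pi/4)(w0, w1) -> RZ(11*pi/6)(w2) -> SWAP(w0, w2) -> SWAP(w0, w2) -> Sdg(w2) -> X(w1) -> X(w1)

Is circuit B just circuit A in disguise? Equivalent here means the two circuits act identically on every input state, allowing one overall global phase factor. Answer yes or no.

Yes, they are equivalent — the unitaries differ by at most a global phase.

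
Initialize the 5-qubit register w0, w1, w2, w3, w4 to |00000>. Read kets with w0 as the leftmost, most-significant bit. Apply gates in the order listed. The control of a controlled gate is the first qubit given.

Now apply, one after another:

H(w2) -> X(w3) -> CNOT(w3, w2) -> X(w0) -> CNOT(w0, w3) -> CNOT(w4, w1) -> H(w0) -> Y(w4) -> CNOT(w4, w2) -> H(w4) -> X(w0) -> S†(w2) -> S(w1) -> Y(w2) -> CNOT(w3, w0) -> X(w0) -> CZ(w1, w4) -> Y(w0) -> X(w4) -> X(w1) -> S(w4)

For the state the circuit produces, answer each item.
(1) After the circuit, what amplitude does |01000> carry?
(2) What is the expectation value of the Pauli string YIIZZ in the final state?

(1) The final state's coefficient on |01000> equals -sqrt(2)/4.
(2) In the final state, YIIZZ has expectation 0.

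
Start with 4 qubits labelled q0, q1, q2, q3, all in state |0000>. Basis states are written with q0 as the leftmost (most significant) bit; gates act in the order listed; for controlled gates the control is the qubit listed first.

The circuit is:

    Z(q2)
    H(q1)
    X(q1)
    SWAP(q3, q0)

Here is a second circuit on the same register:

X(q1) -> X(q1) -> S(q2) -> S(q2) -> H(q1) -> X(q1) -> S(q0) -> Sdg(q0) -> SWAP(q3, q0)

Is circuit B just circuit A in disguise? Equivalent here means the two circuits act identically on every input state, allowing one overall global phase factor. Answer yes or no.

Yes: on every input state the two circuits agree up to one overall phase factor.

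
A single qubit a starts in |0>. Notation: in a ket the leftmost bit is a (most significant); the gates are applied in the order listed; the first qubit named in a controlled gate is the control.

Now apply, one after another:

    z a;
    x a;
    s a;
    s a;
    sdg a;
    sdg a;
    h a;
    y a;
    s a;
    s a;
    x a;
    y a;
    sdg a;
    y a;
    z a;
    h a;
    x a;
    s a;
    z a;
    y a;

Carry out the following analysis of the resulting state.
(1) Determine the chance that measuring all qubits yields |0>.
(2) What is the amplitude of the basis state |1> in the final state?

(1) The probability of measuring |0> is 1/2.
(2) |1> carries amplitude -1/2 - I/2 in the final state.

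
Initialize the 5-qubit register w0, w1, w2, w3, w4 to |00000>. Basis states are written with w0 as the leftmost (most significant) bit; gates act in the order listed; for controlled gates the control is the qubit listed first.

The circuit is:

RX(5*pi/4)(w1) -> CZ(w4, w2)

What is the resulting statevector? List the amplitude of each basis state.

After the circuit, the state carries amplitude -sqrt(2 - sqrt(2))/2 on |00000>, -I*sqrt(sqrt(2) + 2)/2 on |01000>, and 0 on every other basis state.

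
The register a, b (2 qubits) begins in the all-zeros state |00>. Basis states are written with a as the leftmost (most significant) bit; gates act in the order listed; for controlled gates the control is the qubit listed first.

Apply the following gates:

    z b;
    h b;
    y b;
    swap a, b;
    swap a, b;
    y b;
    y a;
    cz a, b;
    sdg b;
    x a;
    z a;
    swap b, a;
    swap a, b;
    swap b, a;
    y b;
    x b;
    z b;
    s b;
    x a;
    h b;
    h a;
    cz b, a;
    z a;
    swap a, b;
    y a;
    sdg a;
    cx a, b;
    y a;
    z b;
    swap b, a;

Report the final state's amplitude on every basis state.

The final amplitudes are sqrt(2)*(1 + I)/4 on |00>, sqrt(2)*(-1 - I)/4 on |01>, sqrt(2)*(1 - I)/4 on |10>, sqrt(2)*(-1 + I)/4 on |11>. Key observation: gates 3-6 undo each other exactly, leaving only the rest of the circuit to track.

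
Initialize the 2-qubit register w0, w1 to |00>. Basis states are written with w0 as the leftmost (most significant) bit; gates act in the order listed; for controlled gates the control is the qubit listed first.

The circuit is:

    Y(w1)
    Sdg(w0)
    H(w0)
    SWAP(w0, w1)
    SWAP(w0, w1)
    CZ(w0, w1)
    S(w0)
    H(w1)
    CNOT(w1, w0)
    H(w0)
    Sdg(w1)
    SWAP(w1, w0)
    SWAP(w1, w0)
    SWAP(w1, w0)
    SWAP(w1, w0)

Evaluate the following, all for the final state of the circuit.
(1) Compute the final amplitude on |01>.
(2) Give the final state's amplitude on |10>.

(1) |01> carries amplitude sqrt(2)*(-1 + I)/4 in the final state.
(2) The final state's coefficient on |10> equals sqrt(2)*(-1 + I)/4.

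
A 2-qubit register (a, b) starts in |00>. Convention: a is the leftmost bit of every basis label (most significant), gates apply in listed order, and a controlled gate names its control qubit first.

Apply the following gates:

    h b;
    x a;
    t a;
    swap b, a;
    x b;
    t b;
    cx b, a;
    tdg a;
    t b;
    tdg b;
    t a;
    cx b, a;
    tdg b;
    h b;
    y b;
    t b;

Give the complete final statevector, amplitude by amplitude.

After the circuit, the state carries amplitude -exp(3*I*pi/4)/2 on |00>, -1/2 on |01>, -exp(3*I*pi/4)/2 on |10>, -1/2 on |11>. Key observation: steps 6-13 multiply out to the identity, so the circuit reduces to the remaining gates.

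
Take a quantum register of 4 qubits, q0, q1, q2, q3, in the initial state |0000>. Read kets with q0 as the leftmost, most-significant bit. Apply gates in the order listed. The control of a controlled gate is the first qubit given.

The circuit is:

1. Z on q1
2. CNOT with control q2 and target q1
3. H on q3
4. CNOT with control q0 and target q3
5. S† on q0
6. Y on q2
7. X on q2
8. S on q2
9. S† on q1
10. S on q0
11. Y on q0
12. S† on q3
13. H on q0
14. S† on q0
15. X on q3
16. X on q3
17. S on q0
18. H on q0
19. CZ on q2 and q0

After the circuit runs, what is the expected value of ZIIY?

In the final state, ZIIY has expectation 1. Key observation: the block from step 13 through step 18 cancels to the identity and can be dropped.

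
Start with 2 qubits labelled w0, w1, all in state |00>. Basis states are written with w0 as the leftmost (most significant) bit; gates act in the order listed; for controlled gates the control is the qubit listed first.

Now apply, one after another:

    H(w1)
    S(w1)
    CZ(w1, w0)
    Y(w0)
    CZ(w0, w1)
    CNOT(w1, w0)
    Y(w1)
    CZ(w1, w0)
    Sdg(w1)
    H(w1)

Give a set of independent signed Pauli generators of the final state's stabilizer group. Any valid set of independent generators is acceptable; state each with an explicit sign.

The final state is stabilized by the group generated by +XZ, +ZX; other independent generating sets are equally valid.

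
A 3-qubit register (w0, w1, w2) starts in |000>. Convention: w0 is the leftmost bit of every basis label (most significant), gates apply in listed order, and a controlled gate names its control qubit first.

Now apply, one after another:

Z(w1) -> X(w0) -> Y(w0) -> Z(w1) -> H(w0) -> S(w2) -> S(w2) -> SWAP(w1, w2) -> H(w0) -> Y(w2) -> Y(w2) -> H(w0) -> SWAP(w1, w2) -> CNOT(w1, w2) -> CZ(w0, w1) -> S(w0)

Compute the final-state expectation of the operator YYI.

The observable YYI averages to 0. Key observation: the block from step 8 through step 13 cancels to the identity and can be dropped.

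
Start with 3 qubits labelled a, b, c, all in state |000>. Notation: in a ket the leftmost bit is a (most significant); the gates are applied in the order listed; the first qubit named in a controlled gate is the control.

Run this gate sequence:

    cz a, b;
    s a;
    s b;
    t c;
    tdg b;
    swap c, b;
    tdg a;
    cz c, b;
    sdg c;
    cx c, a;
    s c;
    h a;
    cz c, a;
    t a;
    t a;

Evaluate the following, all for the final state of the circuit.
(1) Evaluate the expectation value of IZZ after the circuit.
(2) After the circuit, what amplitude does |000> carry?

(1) The observable IZZ averages to 1.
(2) |000> carries amplitude sqrt(2)/2 in the final state.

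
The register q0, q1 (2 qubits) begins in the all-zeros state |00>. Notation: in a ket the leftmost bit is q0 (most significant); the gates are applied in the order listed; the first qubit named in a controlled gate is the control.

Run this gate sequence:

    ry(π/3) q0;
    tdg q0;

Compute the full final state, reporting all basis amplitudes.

The resulting statevector has amplitude sqrt(3)/2 on |00>, 0 on |01>, -exp(3*I*pi/4)/2 on |10>, 0 on |11>.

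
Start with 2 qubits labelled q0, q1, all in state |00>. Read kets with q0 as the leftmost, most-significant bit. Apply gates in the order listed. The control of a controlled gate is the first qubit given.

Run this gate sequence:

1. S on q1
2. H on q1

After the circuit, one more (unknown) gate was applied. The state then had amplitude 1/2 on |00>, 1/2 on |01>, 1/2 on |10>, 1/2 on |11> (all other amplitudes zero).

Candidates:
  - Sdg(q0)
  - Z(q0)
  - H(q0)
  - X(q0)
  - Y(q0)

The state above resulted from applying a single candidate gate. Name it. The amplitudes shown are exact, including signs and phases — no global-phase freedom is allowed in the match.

It was H(q0) that produced the state shown.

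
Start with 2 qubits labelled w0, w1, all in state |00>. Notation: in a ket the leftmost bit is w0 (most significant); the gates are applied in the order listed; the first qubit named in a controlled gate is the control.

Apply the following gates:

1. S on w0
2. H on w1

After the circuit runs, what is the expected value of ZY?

The expectation value of ZY is 0.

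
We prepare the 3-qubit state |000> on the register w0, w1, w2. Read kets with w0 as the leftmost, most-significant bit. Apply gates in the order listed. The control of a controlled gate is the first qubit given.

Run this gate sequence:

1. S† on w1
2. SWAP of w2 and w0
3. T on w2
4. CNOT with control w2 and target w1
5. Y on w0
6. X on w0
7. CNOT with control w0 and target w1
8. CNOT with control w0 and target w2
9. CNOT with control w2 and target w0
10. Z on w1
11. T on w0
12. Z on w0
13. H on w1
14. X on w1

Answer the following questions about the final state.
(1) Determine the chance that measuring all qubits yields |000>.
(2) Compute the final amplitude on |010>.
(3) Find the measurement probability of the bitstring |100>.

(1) A full measurement returns |000> with probability 1/2.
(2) The final state's coefficient on |010> equals sqrt(2)*I/2.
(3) A full measurement returns |100> with probability 0.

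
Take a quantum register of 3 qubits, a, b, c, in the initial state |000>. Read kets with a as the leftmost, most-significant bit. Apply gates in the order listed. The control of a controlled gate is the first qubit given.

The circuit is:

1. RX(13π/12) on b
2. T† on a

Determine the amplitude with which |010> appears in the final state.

The amplitude on |010> is -I*sqrt(3*sqrt(2) + 6)/4 - I*sqrt(2 - sqrt(2))/4.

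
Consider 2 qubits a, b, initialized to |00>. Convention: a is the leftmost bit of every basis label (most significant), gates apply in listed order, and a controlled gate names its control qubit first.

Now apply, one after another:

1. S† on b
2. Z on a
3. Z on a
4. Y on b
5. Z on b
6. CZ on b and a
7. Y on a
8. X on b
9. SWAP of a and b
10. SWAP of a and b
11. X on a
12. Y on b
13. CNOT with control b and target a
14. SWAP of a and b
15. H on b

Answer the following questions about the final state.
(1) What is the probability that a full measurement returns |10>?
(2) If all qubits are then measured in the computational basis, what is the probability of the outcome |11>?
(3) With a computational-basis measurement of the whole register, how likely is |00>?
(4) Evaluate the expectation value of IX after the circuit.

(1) A full measurement returns |10> with probability 1/2.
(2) The probability of measuring |11> is 1/2.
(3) The probability of measuring |00> is 0.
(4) The observable IX averages to -1.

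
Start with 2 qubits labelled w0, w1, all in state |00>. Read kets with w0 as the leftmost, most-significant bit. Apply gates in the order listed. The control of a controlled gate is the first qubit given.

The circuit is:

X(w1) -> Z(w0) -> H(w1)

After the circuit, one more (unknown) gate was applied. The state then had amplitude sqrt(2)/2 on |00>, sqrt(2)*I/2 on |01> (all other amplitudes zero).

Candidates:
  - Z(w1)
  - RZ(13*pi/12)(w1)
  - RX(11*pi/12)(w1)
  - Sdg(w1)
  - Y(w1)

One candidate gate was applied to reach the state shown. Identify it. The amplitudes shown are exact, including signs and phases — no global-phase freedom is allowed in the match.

The unique candidate consistent with the amplitudes is Sdg(w1).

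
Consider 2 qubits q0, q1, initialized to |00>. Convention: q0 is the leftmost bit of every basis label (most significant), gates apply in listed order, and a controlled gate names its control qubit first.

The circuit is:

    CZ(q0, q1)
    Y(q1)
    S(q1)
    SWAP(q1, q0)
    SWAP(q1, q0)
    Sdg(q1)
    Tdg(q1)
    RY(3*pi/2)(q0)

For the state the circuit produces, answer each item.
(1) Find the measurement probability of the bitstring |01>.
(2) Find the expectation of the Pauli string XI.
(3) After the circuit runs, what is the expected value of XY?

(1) Outcome |01> occurs with probability 1/2. Key observation: the block from step 3 through step 6 cancels to the identity and can be dropped.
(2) The observable XI averages to -1.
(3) The observable XY averages to 0.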